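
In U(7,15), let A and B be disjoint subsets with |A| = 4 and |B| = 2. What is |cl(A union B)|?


|A union B| = 4 + 2 = 6 (disjoint).
In U(7,15), cl(S) = S if |S| < 7, else cl(S) = E.
Since 6 < 7, cl(A union B) = A union B.
|cl(A union B)| = 6.

6


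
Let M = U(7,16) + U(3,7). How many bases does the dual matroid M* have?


(M1+M2)* = M1* + M2*.
M1* = U(9,16), bases: C(16,9) = 11440.
M2* = U(4,7), bases: C(7,4) = 35.
|B(M*)| = 11440 * 35 = 400400.

400400


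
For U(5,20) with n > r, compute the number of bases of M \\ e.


Deleting e from U(5,20) gives U(5,19) since n > r.
Bases of U(5,19) = C(19,5) = 19! / (5! * 14!) = 11628.

11628


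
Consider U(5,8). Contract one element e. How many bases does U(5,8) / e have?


Contracting e from U(5,8) gives U(4,7).
Bases of U(4,7) = C(7,4) = (7 * 6 * 5 * 4) / (1 * 2 * 3 * 4) = 35.

35


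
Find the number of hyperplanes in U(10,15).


Hyperplanes of U(10,15) are flats of rank 9.
In a uniform matroid, these are exactly the (9)-element subsets.
Count = (15 choose 9) = 5005.

5005


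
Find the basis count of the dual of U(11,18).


The dual of U(r,n) is U(n-r, n) = U(7,18).
Bases of U(7,18) are all (7)-element subsets.
|B(M*)| = C(18,7) = 18! / (7! * 11!) = 31824.

31824


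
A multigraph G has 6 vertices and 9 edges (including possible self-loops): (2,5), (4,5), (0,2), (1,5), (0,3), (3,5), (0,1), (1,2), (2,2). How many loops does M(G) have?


In a graphic matroid, a loop is a self-loop edge (u,u) with rank 0.
Examining all 9 edges for self-loops...
Self-loops found: (2,2)
Number of loops = 1.

1


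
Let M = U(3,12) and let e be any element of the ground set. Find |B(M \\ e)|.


Deleting e from U(3,12) gives U(3,11) since n > r.
Bases of U(3,11) = (11 choose 3) = 165.

165


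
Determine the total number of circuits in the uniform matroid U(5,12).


In U(5,12), circuits are the (6)-element subsets.
Any set of 6 elements is dependent, and removing any one element gives
an independent set of size 5, so it is a minimal dependent set.
Number of circuits = C(12,6) = 924.

924


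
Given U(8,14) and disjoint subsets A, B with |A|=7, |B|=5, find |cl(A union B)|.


|A union B| = 7 + 5 = 12 (disjoint).
In U(8,14), cl(S) = S if |S| < 8, else cl(S) = E.
Since 12 >= 8, cl(A union B) = E.
|cl(A union B)| = 14.

14


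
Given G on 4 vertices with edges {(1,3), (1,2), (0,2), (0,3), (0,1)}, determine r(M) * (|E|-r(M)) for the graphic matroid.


r(M) = |V| - c = 4 - 1 = 3.
nullity = |E| - r(M) = 5 - 3 = 2.
Product = 3 * 2 = 6.

6


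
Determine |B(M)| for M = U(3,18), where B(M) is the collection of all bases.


Bases of U(3,18) are all 3-element subsets of the 18-element ground set.
Number of bases = C(18,3).
(18 choose 3) = 816.

816


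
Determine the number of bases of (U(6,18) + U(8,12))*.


(M1+M2)* = M1* + M2*.
M1* = U(12,18), bases: C(18,12) = 18564.
M2* = U(4,12), bases: C(12,4) = 495.
|B(M*)| = 18564 * 495 = 9189180.

9189180


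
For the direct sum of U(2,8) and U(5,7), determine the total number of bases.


Bases of a direct sum M1 + M2: |B| = |B(M1)| * |B(M2)|.
|B(U(2,8))| = C(8,2) = 28.
|B(U(5,7))| = C(7,5) = 21.
Total bases = 28 * 21 = 588.

588


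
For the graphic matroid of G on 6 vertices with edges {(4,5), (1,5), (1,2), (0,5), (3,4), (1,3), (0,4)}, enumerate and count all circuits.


A circuit in a graphic matroid = edge set of a simple cycle.
G has 6 vertices and 7 edges.
Enumerating all minimal edge subsets forming cycles...
Total circuits found: 3.

3


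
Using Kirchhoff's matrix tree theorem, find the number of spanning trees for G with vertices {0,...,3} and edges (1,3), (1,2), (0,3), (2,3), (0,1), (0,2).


By Kirchhoff's matrix tree theorem, the number of spanning trees equals
the determinant of any cofactor of the Laplacian matrix L.
G has 4 vertices and 6 edges.
Computing the (3 x 3) cofactor determinant gives 16.

16


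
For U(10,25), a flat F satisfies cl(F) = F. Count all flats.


Flats of U(10,25): every subset of size < 10 is a flat, plus E itself.
Count = C(25,0) + C(25,1) + C(25,2) + C(25,3) + C(25,4) + C(25,5) + C(25,6) + C(25,7) + C(25,8) + C(25,9) + 1
     = 1 + 25 + 300 + 2300 + 12650 + 53130 + 177100 + 480700 + 1081575 + 2042975 + 1
     = 3850757.

3850757


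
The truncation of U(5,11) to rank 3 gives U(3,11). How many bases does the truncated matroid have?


Truncating U(5,11) to rank 3 gives U(3,11).
Bases of U(3,11) are all 3-element subsets of 11 elements.
Number of bases = C(11,3) = 11! / (3! * 8!) = 165.

165


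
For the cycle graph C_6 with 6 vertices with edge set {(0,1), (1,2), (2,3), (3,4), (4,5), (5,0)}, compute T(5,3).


T(C_6; x,y) = x + x^2 + ... + x^(5) + y.
T(5,3) = 5^1 + 5^2 + 5^3 + 5^4 + 5^5 + 3
= 5 + 25 + 125 + 625 + 3125 + 3
= 3908.

3908


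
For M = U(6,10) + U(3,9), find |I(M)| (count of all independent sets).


For a direct sum, |I(M1+M2)| = |I(M1)| * |I(M2)|.
|I(U(6,10))| = sum C(10,k) for k=0..6 = 848.
|I(U(3,9))| = sum C(9,k) for k=0..3 = 130.
Total = 848 * 130 = 110240.

110240


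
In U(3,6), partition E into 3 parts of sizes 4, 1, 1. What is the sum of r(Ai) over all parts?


r(Ai) = min(|Ai|, 3) for each part.
Sum = min(4,3) + min(1,3) + min(1,3)
    = 3 + 1 + 1
    = 5.

5


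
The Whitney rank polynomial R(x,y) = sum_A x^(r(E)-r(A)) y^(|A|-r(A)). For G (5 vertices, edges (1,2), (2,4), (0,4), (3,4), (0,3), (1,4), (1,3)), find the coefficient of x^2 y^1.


R(x,y) = sum over A in 2^E of x^(r(E)-r(A)) * y^(|A|-r(A)).
G has 5 vertices, 7 edges. r(E) = 4.
Enumerate all 2^7 = 128 subsets.
Count subsets with r(E)-r(A)=2 and |A|-r(A)=1: 3.

3


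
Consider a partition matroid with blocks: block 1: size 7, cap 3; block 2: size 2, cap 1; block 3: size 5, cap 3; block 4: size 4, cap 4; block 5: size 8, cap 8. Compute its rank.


Rank of a partition matroid = sum of min(|Si|, ci) for each block.
= min(7,3) + min(2,1) + min(5,3) + min(4,4) + min(8,8)
= 3 + 1 + 3 + 4 + 8
= 19.

19


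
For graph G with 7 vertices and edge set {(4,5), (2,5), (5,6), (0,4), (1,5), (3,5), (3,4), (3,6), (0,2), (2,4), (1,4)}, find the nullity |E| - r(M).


Cycle rank (nullity) = |E| - r(M) = |E| - (|V| - c).
|E| = 11, |V| = 7, c = 1.
Nullity = 11 - (7 - 1) = 11 - 6 = 5.

5


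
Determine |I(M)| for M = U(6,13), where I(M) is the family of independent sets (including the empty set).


Independent sets of U(6,13) are all subsets of size <= 6.
Count = (13 choose 0) + (13 choose 1) + (13 choose 2) + (13 choose 3) + (13 choose 4) + (13 choose 5) + (13 choose 6)
     = 1 + 13 + 78 + 286 + 715 + 1287 + 1716
     = 4096.

4096


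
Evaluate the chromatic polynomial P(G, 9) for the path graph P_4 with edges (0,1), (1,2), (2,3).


P(P_4, k) = k * (k-1)^(3).
P(9) = 9 * 8^3 = 9 * 512 = 4608.

4608


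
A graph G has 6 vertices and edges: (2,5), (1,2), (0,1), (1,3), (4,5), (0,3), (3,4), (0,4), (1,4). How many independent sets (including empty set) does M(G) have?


An independent set in a graphic matroid is an acyclic edge subset.
G has 6 vertices and 9 edges.
Enumerate all 2^9 = 512 subsets, checking for acyclicity.
Total independent sets = 280.

280


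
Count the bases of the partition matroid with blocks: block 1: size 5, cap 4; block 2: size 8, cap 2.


A basis picks exactly ci elements from block i.
Number of bases = product of C(|Si|, ci).
= C(5,4) * C(8,2)
= 5 * 28
= 140.

140


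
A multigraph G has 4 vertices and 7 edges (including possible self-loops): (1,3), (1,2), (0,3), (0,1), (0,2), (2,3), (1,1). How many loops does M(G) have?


In a graphic matroid, a loop is a self-loop edge (u,u) with rank 0.
Examining all 7 edges for self-loops...
Self-loops found: (1,1)
Number of loops = 1.

1


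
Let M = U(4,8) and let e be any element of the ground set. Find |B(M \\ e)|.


Deleting e from U(4,8) gives U(4,7) since n > r.
Bases of U(4,7) = (7 choose 4) = 35.

35


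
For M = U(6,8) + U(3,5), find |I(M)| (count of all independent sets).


For a direct sum, |I(M1+M2)| = |I(M1)| * |I(M2)|.
|I(U(6,8))| = sum C(8,k) for k=0..6 = 247.
|I(U(3,5))| = sum C(5,k) for k=0..3 = 26.
Total = 247 * 26 = 6422.

6422


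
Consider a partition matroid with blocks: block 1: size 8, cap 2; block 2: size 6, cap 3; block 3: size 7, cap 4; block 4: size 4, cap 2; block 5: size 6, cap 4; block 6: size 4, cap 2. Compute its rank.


Rank of a partition matroid = sum of min(|Si|, ci) for each block.
= min(8,2) + min(6,3) + min(7,4) + min(4,2) + min(6,4) + min(4,2)
= 2 + 3 + 4 + 2 + 4 + 2
= 17.

17


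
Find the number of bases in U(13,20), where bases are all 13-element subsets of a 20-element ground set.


Bases of U(13,20) are all 13-element subsets of the 20-element ground set.
Number of bases = C(20,13).
(20 choose 13) = 77520.

77520


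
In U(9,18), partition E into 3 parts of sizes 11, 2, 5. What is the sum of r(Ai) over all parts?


r(Ai) = min(|Ai|, 9) for each part.
Sum = min(11,9) + min(2,9) + min(5,9)
    = 9 + 2 + 5
    = 16.

16


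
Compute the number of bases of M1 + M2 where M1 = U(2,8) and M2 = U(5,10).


Bases of a direct sum M1 + M2: |B| = |B(M1)| * |B(M2)|.
|B(U(2,8))| = C(8,2) = 28.
|B(U(5,10))| = C(10,5) = 252.
Total bases = 28 * 252 = 7056.

7056


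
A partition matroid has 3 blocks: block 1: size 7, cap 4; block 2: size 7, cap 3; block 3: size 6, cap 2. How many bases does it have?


A basis picks exactly ci elements from block i.
Number of bases = product of C(|Si|, ci).
= C(7,4) * C(7,3) * C(6,2)
= 35 * 35 * 15
= 18375.

18375


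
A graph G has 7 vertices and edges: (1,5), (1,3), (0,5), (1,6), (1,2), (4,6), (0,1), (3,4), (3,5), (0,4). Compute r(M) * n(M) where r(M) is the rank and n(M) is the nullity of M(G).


r(M) = |V| - c = 7 - 1 = 6.
nullity = |E| - r(M) = 10 - 6 = 4.
Product = 6 * 4 = 24.

24


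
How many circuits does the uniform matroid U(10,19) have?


In U(10,19), circuits are the (11)-element subsets.
Any set of 11 elements is dependent, and removing any one element gives
an independent set of size 10, so it is a minimal dependent set.
Number of circuits = (19 choose 11) = 75582.

75582


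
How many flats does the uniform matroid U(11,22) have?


Flats of U(11,22): every subset of size < 11 is a flat, plus E itself.
Count = C(22,0) + C(22,1) + C(22,2) + C(22,3) + C(22,4) + C(22,5) + C(22,6) + C(22,7) + C(22,8) + C(22,9) + C(22,10) + 1
     = 1 + 22 + 231 + 1540 + 7315 + 26334 + 74613 + 170544 + 319770 + 497420 + 646646 + 1
     = 1744437.

1744437


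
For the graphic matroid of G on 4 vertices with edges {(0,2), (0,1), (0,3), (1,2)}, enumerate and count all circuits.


A circuit in a graphic matroid = edge set of a simple cycle.
G has 4 vertices and 4 edges.
Enumerating all minimal edge subsets forming cycles...
Total circuits found: 1.

1


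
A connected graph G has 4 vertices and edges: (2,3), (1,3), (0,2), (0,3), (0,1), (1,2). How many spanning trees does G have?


By Kirchhoff's matrix tree theorem, the number of spanning trees equals
the determinant of any cofactor of the Laplacian matrix L.
G has 4 vertices and 6 edges.
Computing the (3 x 3) cofactor determinant gives 16.

16


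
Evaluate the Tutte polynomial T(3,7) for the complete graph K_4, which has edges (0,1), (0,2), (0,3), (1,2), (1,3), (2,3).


T(K_4; x,y) = x^3 + 3x^2 + 4xy + 2x + y^3 + 3y^2 + 2y.
Substituting x=3, y=7:
= 27 + 27 + 84 + 6 + 343 + 147 + 14
= 648.

648


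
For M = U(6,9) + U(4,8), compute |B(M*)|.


(M1+M2)* = M1* + M2*.
M1* = U(3,9), bases: C(9,3) = 84.
M2* = U(4,8), bases: C(8,4) = 70.
|B(M*)| = 84 * 70 = 5880.

5880


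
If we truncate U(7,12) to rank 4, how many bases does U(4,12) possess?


Truncating U(7,12) to rank 4 gives U(4,12).
Bases of U(4,12) are all 4-element subsets of 12 elements.
Number of bases = C(12,4) = (12 * 11 * 10 * 9) / (1 * 2 * 3 * 4) = 495.

495


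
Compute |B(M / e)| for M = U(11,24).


Contracting e from U(11,24) gives U(10,23).
Bases of U(10,23) = C(23,10) = 23! / (10! * 13!) = 1144066.

1144066


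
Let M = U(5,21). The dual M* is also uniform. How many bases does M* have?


The dual of U(r,n) is U(n-r, n) = U(16,21).
Bases of U(16,21) are all (16)-element subsets.
|B(M*)| = C(21,16) = 21! / (16! * 5!) = 20349.

20349


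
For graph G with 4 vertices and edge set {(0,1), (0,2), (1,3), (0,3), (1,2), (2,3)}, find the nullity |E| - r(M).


Cycle rank (nullity) = |E| - r(M) = |E| - (|V| - c).
|E| = 6, |V| = 4, c = 1.
Nullity = 6 - (4 - 1) = 6 - 3 = 3.

3


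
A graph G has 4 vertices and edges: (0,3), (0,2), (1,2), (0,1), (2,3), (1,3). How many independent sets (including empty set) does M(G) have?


An independent set in a graphic matroid is an acyclic edge subset.
G has 4 vertices and 6 edges.
Enumerate all 2^6 = 64 subsets, checking for acyclicity.
Total independent sets = 38.

38


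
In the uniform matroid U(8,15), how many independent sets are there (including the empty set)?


Independent sets of U(8,15) are all subsets of size <= 8.
Count = (15 choose 0) + (15 choose 1) + (15 choose 2) + (15 choose 3) + (15 choose 4) + (15 choose 5) + (15 choose 6) + (15 choose 7) + (15 choose 8)
     = 1 + 15 + 105 + 455 + 1365 + 3003 + 5005 + 6435 + 6435
     = 22819.

22819


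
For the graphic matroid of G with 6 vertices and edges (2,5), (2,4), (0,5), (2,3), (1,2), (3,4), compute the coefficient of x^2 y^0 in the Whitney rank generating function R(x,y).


R(x,y) = sum over A in 2^E of x^(r(E)-r(A)) * y^(|A|-r(A)).
G has 6 vertices, 6 edges. r(E) = 5.
Enumerate all 2^6 = 64 subsets.
Count subsets with r(E)-r(A)=2 and |A|-r(A)=0: 19.

19


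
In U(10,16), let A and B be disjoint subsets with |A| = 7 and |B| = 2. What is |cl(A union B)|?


|A union B| = 7 + 2 = 9 (disjoint).
In U(10,16), cl(S) = S if |S| < 10, else cl(S) = E.
Since 9 < 10, cl(A union B) = A union B.
|cl(A union B)| = 9.

9


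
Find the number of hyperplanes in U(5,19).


Hyperplanes of U(5,19) are flats of rank 4.
In a uniform matroid, these are exactly the (4)-element subsets.
Count = (19 choose 4) = 3876.

3876


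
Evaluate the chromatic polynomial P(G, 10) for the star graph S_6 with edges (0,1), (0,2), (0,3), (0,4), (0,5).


P(tree, k) = k * (k-1)^(5) for any tree on 6 vertices.
P(10) = 10 * 9^5 = 10 * 59049 = 590490.

590490


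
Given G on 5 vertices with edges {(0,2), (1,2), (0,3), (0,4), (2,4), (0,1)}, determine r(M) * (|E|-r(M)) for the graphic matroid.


r(M) = |V| - c = 5 - 1 = 4.
nullity = |E| - r(M) = 6 - 4 = 2.
Product = 4 * 2 = 8.

8


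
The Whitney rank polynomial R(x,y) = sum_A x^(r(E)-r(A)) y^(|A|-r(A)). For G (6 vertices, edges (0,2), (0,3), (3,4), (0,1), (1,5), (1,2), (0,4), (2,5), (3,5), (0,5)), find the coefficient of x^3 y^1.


R(x,y) = sum over A in 2^E of x^(r(E)-r(A)) * y^(|A|-r(A)).
G has 6 vertices, 10 edges. r(E) = 5.
Enumerate all 2^10 = 1024 subsets.
Count subsets with r(E)-r(A)=3 and |A|-r(A)=1: 6.

6


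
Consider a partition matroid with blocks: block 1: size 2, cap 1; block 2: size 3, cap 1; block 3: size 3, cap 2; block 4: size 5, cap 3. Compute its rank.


Rank of a partition matroid = sum of min(|Si|, ci) for each block.
= min(2,1) + min(3,1) + min(3,2) + min(5,3)
= 1 + 1 + 2 + 3
= 7.

7


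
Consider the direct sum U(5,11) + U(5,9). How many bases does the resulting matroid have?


Bases of a direct sum M1 + M2: |B| = |B(M1)| * |B(M2)|.
|B(U(5,11))| = C(11,5) = 462.
|B(U(5,9))| = C(9,5) = 126.
Total bases = 462 * 126 = 58212.

58212


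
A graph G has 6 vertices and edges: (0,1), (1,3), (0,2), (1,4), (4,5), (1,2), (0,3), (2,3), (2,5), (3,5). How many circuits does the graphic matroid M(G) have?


A circuit in a graphic matroid = edge set of a simple cycle.
G has 6 vertices and 10 edges.
Enumerating all minimal edge subsets forming cycles...
Total circuits found: 22.

22


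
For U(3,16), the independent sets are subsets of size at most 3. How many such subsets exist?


Independent sets of U(3,16) are all subsets of size <= 3.
Count = (16 choose 0) + (16 choose 1) + (16 choose 2) + (16 choose 3)
     = 1 + 16 + 120 + 560
     = 697.

697


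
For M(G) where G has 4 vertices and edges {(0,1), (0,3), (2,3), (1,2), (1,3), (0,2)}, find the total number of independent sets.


An independent set in a graphic matroid is an acyclic edge subset.
G has 4 vertices and 6 edges.
Enumerate all 2^6 = 64 subsets, checking for acyclicity.
Total independent sets = 38.

38


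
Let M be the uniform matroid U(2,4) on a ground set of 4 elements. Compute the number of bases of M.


Bases of U(2,4) are all 2-element subsets of the 4-element ground set.
Number of bases = C(4,2).
C(4,2) = 4! / (2! * 2!) = 6.

6


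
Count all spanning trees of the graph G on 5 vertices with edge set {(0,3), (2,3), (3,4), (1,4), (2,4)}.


By Kirchhoff's matrix tree theorem, the number of spanning trees equals
the determinant of any cofactor of the Laplacian matrix L.
G has 5 vertices and 5 edges.
Computing the (4 x 4) cofactor determinant gives 3.

3


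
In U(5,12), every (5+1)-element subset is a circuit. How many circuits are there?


In U(5,12), circuits are the (6)-element subsets.
Any set of 6 elements is dependent, and removing any one element gives
an independent set of size 5, so it is a minimal dependent set.
Number of circuits = (12 choose 6) = 924.

924


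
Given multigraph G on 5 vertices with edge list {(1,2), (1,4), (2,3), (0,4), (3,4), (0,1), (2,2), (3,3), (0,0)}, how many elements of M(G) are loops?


In a graphic matroid, a loop is a self-loop edge (u,u) with rank 0.
Examining all 9 edges for self-loops...
Self-loops found: (2,2), (3,3), (0,0)
Number of loops = 3.

3


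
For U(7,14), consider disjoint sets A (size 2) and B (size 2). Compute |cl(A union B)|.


|A union B| = 2 + 2 = 4 (disjoint).
In U(7,14), cl(S) = S if |S| < 7, else cl(S) = E.
Since 4 < 7, cl(A union B) = A union B.
|cl(A union B)| = 4.

4


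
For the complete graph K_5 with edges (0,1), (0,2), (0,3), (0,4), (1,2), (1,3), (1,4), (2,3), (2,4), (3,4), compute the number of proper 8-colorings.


P(K_5, k) = k(k-1)(k-2)...(k-4).
P(8) = (8) * (7) * (6) * (5) * (4) = 6720.

6720


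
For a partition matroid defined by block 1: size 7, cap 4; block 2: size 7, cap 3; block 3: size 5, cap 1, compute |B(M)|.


A basis picks exactly ci elements from block i.
Number of bases = product of C(|Si|, ci).
= C(7,4) * C(7,3) * C(5,1)
= 35 * 35 * 5
= 6125.

6125


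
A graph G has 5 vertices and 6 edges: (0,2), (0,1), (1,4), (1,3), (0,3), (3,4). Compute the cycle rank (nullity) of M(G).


Cycle rank (nullity) = |E| - r(M) = |E| - (|V| - c).
|E| = 6, |V| = 5, c = 1.
Nullity = 6 - (5 - 1) = 6 - 4 = 2.

2


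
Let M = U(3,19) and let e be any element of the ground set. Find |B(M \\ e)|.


Deleting e from U(3,19) gives U(3,18) since n > r.
Bases of U(3,18) = (18 choose 3) = 816.

816


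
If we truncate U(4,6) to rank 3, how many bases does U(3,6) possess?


Truncating U(4,6) to rank 3 gives U(3,6).
Bases of U(3,6) are all 3-element subsets of 6 elements.
Number of bases = C(6,3) = 6! / (3! * 3!) = 20.

20


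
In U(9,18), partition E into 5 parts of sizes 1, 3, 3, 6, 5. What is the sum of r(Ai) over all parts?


r(Ai) = min(|Ai|, 9) for each part.
Sum = min(1,9) + min(3,9) + min(3,9) + min(6,9) + min(5,9)
    = 1 + 3 + 3 + 6 + 5
    = 18.

18


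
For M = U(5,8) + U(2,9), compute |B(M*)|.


(M1+M2)* = M1* + M2*.
M1* = U(3,8), bases: C(8,3) = 56.
M2* = U(7,9), bases: C(9,7) = 36.
|B(M*)| = 56 * 36 = 2016.

2016


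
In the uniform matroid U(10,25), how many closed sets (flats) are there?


Flats of U(10,25): every subset of size < 10 is a flat, plus E itself.
Count = C(25,0) + C(25,1) + C(25,2) + C(25,3) + C(25,4) + C(25,5) + C(25,6) + C(25,7) + C(25,8) + C(25,9) + 1
     = 1 + 25 + 300 + 2300 + 12650 + 53130 + 177100 + 480700 + 1081575 + 2042975 + 1
     = 3850757.

3850757


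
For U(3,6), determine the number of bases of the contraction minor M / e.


Contracting e from U(3,6) gives U(2,5).
Bases of U(2,5) = (5 choose 2) = 10.

10


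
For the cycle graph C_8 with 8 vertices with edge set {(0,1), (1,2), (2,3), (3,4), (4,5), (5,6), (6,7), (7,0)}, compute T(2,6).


T(C_8; x,y) = x + x^2 + ... + x^(7) + y.
T(2,6) = 2^1 + 2^2 + 2^3 + 2^4 + 2^5 + 2^6 + 2^7 + 6
= 2 + 4 + 8 + 16 + 32 + 64 + 128 + 6
= 260.

260


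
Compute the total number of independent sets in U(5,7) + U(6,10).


For a direct sum, |I(M1+M2)| = |I(M1)| * |I(M2)|.
|I(U(5,7))| = sum C(7,k) for k=0..5 = 120.
|I(U(6,10))| = sum C(10,k) for k=0..6 = 848.
Total = 120 * 848 = 101760.

101760


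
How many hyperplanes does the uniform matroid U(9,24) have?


Hyperplanes of U(9,24) are flats of rank 8.
In a uniform matroid, these are exactly the (8)-element subsets.
Count = C(24,8) = 735471.

735471


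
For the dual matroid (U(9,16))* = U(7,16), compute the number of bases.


The dual of U(r,n) is U(n-r, n) = U(7,16).
Bases of U(7,16) are all (7)-element subsets.
|B(M*)| = (16 choose 7) = 11440.

11440


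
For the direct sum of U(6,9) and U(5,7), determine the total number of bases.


Bases of a direct sum M1 + M2: |B| = |B(M1)| * |B(M2)|.
|B(U(6,9))| = C(9,6) = 84.
|B(U(5,7))| = C(7,5) = 21.
Total bases = 84 * 21 = 1764.

1764


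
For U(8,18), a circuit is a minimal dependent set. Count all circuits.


In U(8,18), circuits are the (9)-element subsets.
Any set of 9 elements is dependent, and removing any one element gives
an independent set of size 8, so it is a minimal dependent set.
Number of circuits = C(18,9) = 18! / (9! * 9!) = 48620.

48620


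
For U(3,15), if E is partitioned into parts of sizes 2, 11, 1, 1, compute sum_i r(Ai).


r(Ai) = min(|Ai|, 3) for each part.
Sum = min(2,3) + min(11,3) + min(1,3) + min(1,3)
    = 2 + 3 + 1 + 1
    = 7.

7


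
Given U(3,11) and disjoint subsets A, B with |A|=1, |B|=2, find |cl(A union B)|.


|A union B| = 1 + 2 = 3 (disjoint).
In U(3,11), cl(S) = S if |S| < 3, else cl(S) = E.
Since 3 >= 3, cl(A union B) = E.
|cl(A union B)| = 11.

11


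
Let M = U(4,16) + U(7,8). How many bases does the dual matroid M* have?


(M1+M2)* = M1* + M2*.
M1* = U(12,16), bases: C(16,12) = 1820.
M2* = U(1,8), bases: C(8,1) = 8.
|B(M*)| = 1820 * 8 = 14560.

14560


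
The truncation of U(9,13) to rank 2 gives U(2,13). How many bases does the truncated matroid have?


Truncating U(9,13) to rank 2 gives U(2,13).
Bases of U(2,13) are all 2-element subsets of 13 elements.
Number of bases = C(13,2) = (13 * 12) / (1 * 2) = 78.

78


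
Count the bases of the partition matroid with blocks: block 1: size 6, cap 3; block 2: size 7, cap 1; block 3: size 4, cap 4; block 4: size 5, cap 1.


A basis picks exactly ci elements from block i.
Number of bases = product of C(|Si|, ci).
= C(6,3) * C(7,1) * C(4,4) * C(5,1)
= 20 * 7 * 1 * 5
= 700.

700


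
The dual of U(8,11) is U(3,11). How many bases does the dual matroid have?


The dual of U(r,n) is U(n-r, n) = U(3,11).
Bases of U(3,11) are all (3)-element subsets.
|B(M*)| = C(11,3) = (11 * 10 * 9) / (1 * 2 * 3) = 165.

165


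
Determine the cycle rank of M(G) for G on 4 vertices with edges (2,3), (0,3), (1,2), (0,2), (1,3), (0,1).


Cycle rank (nullity) = |E| - r(M) = |E| - (|V| - c).
|E| = 6, |V| = 4, c = 1.
Nullity = 6 - (4 - 1) = 6 - 3 = 3.

3


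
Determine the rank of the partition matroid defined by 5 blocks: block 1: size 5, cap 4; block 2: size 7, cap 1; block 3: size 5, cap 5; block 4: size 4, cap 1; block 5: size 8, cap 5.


Rank of a partition matroid = sum of min(|Si|, ci) for each block.
= min(5,4) + min(7,1) + min(5,5) + min(4,1) + min(8,5)
= 4 + 1 + 5 + 1 + 5
= 16.

16


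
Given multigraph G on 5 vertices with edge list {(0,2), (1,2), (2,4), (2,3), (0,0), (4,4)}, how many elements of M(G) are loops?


In a graphic matroid, a loop is a self-loop edge (u,u) with rank 0.
Examining all 6 edges for self-loops...
Self-loops found: (0,0), (4,4)
Number of loops = 2.

2


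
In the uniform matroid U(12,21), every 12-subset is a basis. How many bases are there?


Bases of U(12,21) are all 12-element subsets of the 21-element ground set.
Number of bases = C(21,12).
C(21,12) = 293930.

293930


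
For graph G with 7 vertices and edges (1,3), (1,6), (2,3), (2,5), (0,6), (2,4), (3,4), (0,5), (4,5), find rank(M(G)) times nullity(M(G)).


r(M) = |V| - c = 7 - 1 = 6.
nullity = |E| - r(M) = 9 - 6 = 3.
Product = 6 * 3 = 18.

18


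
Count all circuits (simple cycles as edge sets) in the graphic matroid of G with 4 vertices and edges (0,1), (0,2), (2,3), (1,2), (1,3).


A circuit in a graphic matroid = edge set of a simple cycle.
G has 4 vertices and 5 edges.
Enumerating all minimal edge subsets forming cycles...
Total circuits found: 3.

3


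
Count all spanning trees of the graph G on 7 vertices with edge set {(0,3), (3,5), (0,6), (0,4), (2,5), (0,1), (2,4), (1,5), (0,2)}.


By Kirchhoff's matrix tree theorem, the number of spanning trees equals
the determinant of any cofactor of the Laplacian matrix L.
G has 7 vertices and 9 edges.
Computing the (6 x 6) cofactor determinant gives 32.

32


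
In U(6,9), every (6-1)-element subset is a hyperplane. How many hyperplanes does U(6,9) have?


Hyperplanes of U(6,9) are flats of rank 5.
In a uniform matroid, these are exactly the (5)-element subsets.
Count = C(9,5) = 126.

126


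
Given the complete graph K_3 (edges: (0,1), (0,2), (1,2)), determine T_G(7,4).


T(K_3; x,y) = x^2 + x + y.
T(7,4) = 49 + 7 + 4 = 60.

60


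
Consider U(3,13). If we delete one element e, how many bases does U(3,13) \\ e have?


Deleting e from U(3,13) gives U(3,12) since n > r.
Bases of U(3,12) = C(12,3) = 12! / (3! * 9!) = 220.

220


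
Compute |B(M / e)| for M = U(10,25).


Contracting e from U(10,25) gives U(9,24).
Bases of U(9,24) = (24 choose 9) = 1307504.

1307504


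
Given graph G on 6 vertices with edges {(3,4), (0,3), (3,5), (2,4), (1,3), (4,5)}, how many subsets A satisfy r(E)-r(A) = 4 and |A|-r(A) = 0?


R(x,y) = sum over A in 2^E of x^(r(E)-r(A)) * y^(|A|-r(A)).
G has 6 vertices, 6 edges. r(E) = 5.
Enumerate all 2^6 = 64 subsets.
Count subsets with r(E)-r(A)=4 and |A|-r(A)=0: 6.

6


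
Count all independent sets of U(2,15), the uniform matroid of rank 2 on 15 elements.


Independent sets of U(2,15) are all subsets of size <= 2.
Count = C(15,0) + C(15,1) + C(15,2)
     = 1 + 15 + 105
     = 121.

121


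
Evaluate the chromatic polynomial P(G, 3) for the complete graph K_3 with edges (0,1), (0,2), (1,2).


P(K_3, k) = k(k-1)(k-2)...(k-2).
P(3) = (3) * (2) * (1) = 6.

6


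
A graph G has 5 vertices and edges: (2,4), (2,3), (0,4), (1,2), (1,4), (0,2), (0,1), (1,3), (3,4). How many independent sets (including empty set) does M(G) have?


An independent set in a graphic matroid is an acyclic edge subset.
G has 5 vertices and 9 edges.
Enumerate all 2^9 = 512 subsets, checking for acyclicity.
Total independent sets = 198.

198


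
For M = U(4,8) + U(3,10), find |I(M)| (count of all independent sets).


For a direct sum, |I(M1+M2)| = |I(M1)| * |I(M2)|.
|I(U(4,8))| = sum C(8,k) for k=0..4 = 163.
|I(U(3,10))| = sum C(10,k) for k=0..3 = 176.
Total = 163 * 176 = 28688.

28688


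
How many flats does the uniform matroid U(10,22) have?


Flats of U(10,22): every subset of size < 10 is a flat, plus E itself.
Count = C(22,0) + C(22,1) + C(22,2) + C(22,3) + C(22,4) + C(22,5) + C(22,6) + C(22,7) + C(22,8) + C(22,9) + 1
     = 1 + 22 + 231 + 1540 + 7315 + 26334 + 74613 + 170544 + 319770 + 497420 + 1
     = 1097791.

1097791


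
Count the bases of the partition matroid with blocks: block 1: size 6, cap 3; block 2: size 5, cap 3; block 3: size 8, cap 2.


A basis picks exactly ci elements from block i.
Number of bases = product of C(|Si|, ci).
= C(6,3) * C(5,3) * C(8,2)
= 20 * 10 * 28
= 5600.

5600


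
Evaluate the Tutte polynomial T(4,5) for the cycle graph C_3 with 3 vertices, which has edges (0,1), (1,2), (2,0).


T(C_3; x,y) = x + x^2 + ... + x^(2) + y.
T(4,5) = 4^1 + 4^2 + 5
= 4 + 16 + 5
= 25.

25


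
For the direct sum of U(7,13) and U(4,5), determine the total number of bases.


Bases of a direct sum M1 + M2: |B| = |B(M1)| * |B(M2)|.
|B(U(7,13))| = C(13,7) = 1716.
|B(U(4,5))| = C(5,4) = 5.
Total bases = 1716 * 5 = 8580.

8580


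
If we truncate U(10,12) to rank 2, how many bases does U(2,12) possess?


Truncating U(10,12) to rank 2 gives U(2,12).
Bases of U(2,12) are all 2-element subsets of 12 elements.
Number of bases = C(12,2) = (12 * 11) / (1 * 2) = 66.

66


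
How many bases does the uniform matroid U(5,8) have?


Bases of U(5,8) are all 5-element subsets of the 8-element ground set.
Number of bases = C(8,5).
(8 choose 5) = 56.

56


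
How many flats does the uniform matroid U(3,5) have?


Flats of U(3,5): every subset of size < 3 is a flat, plus E itself.
Count = C(5,0) + C(5,1) + C(5,2) + 1
     = 1 + 5 + 10 + 1
     = 17.

17


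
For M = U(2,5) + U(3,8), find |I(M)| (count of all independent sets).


For a direct sum, |I(M1+M2)| = |I(M1)| * |I(M2)|.
|I(U(2,5))| = sum C(5,k) for k=0..2 = 16.
|I(U(3,8))| = sum C(8,k) for k=0..3 = 93.
Total = 16 * 93 = 1488.

1488


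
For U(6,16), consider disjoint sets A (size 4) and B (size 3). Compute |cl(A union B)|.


|A union B| = 4 + 3 = 7 (disjoint).
In U(6,16), cl(S) = S if |S| < 6, else cl(S) = E.
Since 7 >= 6, cl(A union B) = E.
|cl(A union B)| = 16.

16


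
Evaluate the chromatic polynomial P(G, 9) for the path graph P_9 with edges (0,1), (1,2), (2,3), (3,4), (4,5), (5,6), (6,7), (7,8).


P(P_9, k) = k * (k-1)^(8).
P(9) = 9 * 8^8 = 9 * 16777216 = 150994944.

150994944


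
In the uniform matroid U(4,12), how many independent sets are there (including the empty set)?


Independent sets of U(4,12) are all subsets of size <= 4.
Count = (12 choose 0) + (12 choose 1) + (12 choose 2) + (12 choose 3) + (12 choose 4)
     = 1 + 12 + 66 + 220 + 495
     = 794.

794


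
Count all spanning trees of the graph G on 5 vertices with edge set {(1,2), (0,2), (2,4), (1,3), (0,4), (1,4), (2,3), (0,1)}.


By Kirchhoff's matrix tree theorem, the number of spanning trees equals
the determinant of any cofactor of the Laplacian matrix L.
G has 5 vertices and 8 edges.
Computing the (4 x 4) cofactor determinant gives 40.

40


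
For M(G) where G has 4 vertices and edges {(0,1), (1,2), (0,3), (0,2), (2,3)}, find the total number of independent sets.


An independent set in a graphic matroid is an acyclic edge subset.
G has 4 vertices and 5 edges.
Enumerate all 2^5 = 32 subsets, checking for acyclicity.
Total independent sets = 24.

24


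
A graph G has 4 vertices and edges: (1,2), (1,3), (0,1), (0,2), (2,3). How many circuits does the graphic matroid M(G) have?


A circuit in a graphic matroid = edge set of a simple cycle.
G has 4 vertices and 5 edges.
Enumerating all minimal edge subsets forming cycles...
Total circuits found: 3.

3


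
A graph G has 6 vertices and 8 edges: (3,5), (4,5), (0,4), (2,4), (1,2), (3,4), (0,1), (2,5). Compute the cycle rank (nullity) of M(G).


Cycle rank (nullity) = |E| - r(M) = |E| - (|V| - c).
|E| = 8, |V| = 6, c = 1.
Nullity = 8 - (6 - 1) = 8 - 5 = 3.

3


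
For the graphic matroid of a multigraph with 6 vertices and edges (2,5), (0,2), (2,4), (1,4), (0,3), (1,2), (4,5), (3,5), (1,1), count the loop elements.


In a graphic matroid, a loop is a self-loop edge (u,u) with rank 0.
Examining all 9 edges for self-loops...
Self-loops found: (1,1)
Number of loops = 1.

1


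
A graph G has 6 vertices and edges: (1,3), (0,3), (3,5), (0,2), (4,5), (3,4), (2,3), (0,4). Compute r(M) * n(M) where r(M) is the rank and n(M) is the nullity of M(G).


r(M) = |V| - c = 6 - 1 = 5.
nullity = |E| - r(M) = 8 - 5 = 3.
Product = 5 * 3 = 15.

15


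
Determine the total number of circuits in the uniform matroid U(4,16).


In U(4,16), circuits are the (5)-element subsets.
Any set of 5 elements is dependent, and removing any one element gives
an independent set of size 4, so it is a minimal dependent set.
Number of circuits = (16 choose 5) = 4368.

4368


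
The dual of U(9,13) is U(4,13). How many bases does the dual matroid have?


The dual of U(r,n) is U(n-r, n) = U(4,13).
Bases of U(4,13) are all (4)-element subsets.
|B(M*)| = (13 choose 4) = 715.

715


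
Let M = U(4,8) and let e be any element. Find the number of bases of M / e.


Contracting e from U(4,8) gives U(3,7).
Bases of U(3,7) = C(7,3) = 7! / (3! * 4!) = 35.

35


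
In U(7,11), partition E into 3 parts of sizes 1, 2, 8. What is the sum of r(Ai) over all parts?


r(Ai) = min(|Ai|, 7) for each part.
Sum = min(1,7) + min(2,7) + min(8,7)
    = 1 + 2 + 7
    = 10.

10


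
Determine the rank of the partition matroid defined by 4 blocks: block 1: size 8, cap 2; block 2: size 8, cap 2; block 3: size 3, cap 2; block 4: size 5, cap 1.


Rank of a partition matroid = sum of min(|Si|, ci) for each block.
= min(8,2) + min(8,2) + min(3,2) + min(5,1)
= 2 + 2 + 2 + 1
= 7.

7


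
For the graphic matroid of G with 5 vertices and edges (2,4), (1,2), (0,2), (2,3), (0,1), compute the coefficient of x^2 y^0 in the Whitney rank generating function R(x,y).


R(x,y) = sum over A in 2^E of x^(r(E)-r(A)) * y^(|A|-r(A)).
G has 5 vertices, 5 edges. r(E) = 4.
Enumerate all 2^5 = 32 subsets.
Count subsets with r(E)-r(A)=2 and |A|-r(A)=0: 10.

10


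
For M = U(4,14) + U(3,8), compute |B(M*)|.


(M1+M2)* = M1* + M2*.
M1* = U(10,14), bases: C(14,10) = 1001.
M2* = U(5,8), bases: C(8,5) = 56.
|B(M*)| = 1001 * 56 = 56056.

56056


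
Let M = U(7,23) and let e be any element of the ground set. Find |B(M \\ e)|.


Deleting e from U(7,23) gives U(7,22) since n > r.
Bases of U(7,22) = (22 choose 7) = 170544.

170544


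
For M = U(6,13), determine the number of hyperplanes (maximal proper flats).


Hyperplanes of U(6,13) are flats of rank 5.
In a uniform matroid, these are exactly the (5)-element subsets.
Count = (13 choose 5) = 1287.

1287


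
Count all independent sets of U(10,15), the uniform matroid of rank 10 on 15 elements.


Independent sets of U(10,15) are all subsets of size <= 10.
Count = C(15,0) + C(15,1) + C(15,2) + C(15,3) + C(15,4) + C(15,5) + C(15,6) + C(15,7) + C(15,8) + C(15,9) + C(15,10)
     = 1 + 15 + 105 + 455 + 1365 + 3003 + 5005 + 6435 + 6435 + 5005 + 3003
     = 30827.

30827


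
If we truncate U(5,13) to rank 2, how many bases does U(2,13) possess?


Truncating U(5,13) to rank 2 gives U(2,13).
Bases of U(2,13) are all 2-element subsets of 13 elements.
Number of bases = C(13,2) = 13! / (2! * 11!) = 78.

78


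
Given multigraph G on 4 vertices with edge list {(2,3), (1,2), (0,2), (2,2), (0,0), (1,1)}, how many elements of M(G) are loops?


In a graphic matroid, a loop is a self-loop edge (u,u) with rank 0.
Examining all 6 edges for self-loops...
Self-loops found: (2,2), (0,0), (1,1)
Number of loops = 3.

3


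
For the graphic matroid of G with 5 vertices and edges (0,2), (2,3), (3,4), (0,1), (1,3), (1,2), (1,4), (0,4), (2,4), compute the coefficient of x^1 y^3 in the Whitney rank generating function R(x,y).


R(x,y) = sum over A in 2^E of x^(r(E)-r(A)) * y^(|A|-r(A)).
G has 5 vertices, 9 edges. r(E) = 4.
Enumerate all 2^9 = 512 subsets.
Count subsets with r(E)-r(A)=1 and |A|-r(A)=3: 2.

2


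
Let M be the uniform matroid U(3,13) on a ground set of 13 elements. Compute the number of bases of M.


Bases of U(3,13) are all 3-element subsets of the 13-element ground set.
Number of bases = C(13,3).
C(13,3) = (13 * 12 * 11) / (1 * 2 * 3) = 286.

286


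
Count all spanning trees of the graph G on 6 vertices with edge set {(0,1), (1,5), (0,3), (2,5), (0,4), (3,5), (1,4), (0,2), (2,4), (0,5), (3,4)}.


By Kirchhoff's matrix tree theorem, the number of spanning trees equals
the determinant of any cofactor of the Laplacian matrix L.
G has 6 vertices and 11 edges.
Computing the (5 x 5) cofactor determinant gives 216.

216


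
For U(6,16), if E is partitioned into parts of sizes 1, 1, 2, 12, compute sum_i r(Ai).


r(Ai) = min(|Ai|, 6) for each part.
Sum = min(1,6) + min(1,6) + min(2,6) + min(12,6)
    = 1 + 1 + 2 + 6
    = 10.

10


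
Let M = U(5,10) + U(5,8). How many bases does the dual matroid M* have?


(M1+M2)* = M1* + M2*.
M1* = U(5,10), bases: C(10,5) = 252.
M2* = U(3,8), bases: C(8,3) = 56.
|B(M*)| = 252 * 56 = 14112.

14112


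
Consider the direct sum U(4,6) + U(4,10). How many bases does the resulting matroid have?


Bases of a direct sum M1 + M2: |B| = |B(M1)| * |B(M2)|.
|B(U(4,6))| = C(6,4) = 15.
|B(U(4,10))| = C(10,4) = 210.
Total bases = 15 * 210 = 3150.

3150


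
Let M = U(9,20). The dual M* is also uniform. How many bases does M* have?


The dual of U(r,n) is U(n-r, n) = U(11,20).
Bases of U(11,20) are all (11)-element subsets.
|B(M*)| = (20 choose 11) = 167960.

167960


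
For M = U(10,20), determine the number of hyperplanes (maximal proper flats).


Hyperplanes of U(10,20) are flats of rank 9.
In a uniform matroid, these are exactly the (9)-element subsets.
Count = C(20,9) = 20! / (9! * 11!) = 167960.

167960


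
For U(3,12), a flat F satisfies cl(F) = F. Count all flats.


Flats of U(3,12): every subset of size < 3 is a flat, plus E itself.
Count = C(12,0) + C(12,1) + C(12,2) + 1
     = 1 + 12 + 66 + 1
     = 80.

80


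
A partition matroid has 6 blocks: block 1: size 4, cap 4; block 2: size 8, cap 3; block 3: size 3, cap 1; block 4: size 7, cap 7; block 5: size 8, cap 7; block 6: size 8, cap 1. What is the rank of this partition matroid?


Rank of a partition matroid = sum of min(|Si|, ci) for each block.
= min(4,4) + min(8,3) + min(3,1) + min(7,7) + min(8,7) + min(8,1)
= 4 + 3 + 1 + 7 + 7 + 1
= 23.

23


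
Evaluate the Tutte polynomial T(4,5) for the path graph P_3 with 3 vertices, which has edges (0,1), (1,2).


A path on 3 vertices is a tree with 2 edges.
T(x,y) = x^(2) for any tree.
T(4,5) = 4^2 = 16.

16


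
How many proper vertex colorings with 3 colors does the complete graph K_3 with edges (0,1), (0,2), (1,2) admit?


P(K_3, k) = k(k-1)(k-2)...(k-2).
P(3) = (3) * (2) * (1) = 6.

6


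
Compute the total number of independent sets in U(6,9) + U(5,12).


For a direct sum, |I(M1+M2)| = |I(M1)| * |I(M2)|.
|I(U(6,9))| = sum C(9,k) for k=0..6 = 466.
|I(U(5,12))| = sum C(12,k) for k=0..5 = 1586.
Total = 466 * 1586 = 739076.

739076


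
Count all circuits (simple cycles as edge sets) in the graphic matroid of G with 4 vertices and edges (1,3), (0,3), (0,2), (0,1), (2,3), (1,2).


A circuit in a graphic matroid = edge set of a simple cycle.
G has 4 vertices and 6 edges.
Enumerating all minimal edge subsets forming cycles...
Total circuits found: 7.

7


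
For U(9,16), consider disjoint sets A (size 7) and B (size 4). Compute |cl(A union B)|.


|A union B| = 7 + 4 = 11 (disjoint).
In U(9,16), cl(S) = S if |S| < 9, else cl(S) = E.
Since 11 >= 9, cl(A union B) = E.
|cl(A union B)| = 16.

16


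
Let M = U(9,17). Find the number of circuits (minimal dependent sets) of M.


In U(9,17), circuits are the (10)-element subsets.
Any set of 10 elements is dependent, and removing any one element gives
an independent set of size 9, so it is a minimal dependent set.
Number of circuits = (17 choose 10) = 19448.

19448


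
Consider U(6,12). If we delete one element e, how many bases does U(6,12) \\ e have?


Deleting e from U(6,12) gives U(6,11) since n > r.
Bases of U(6,11) = C(11,6) = 462.

462


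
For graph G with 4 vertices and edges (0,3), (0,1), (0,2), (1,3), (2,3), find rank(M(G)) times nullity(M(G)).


r(M) = |V| - c = 4 - 1 = 3.
nullity = |E| - r(M) = 5 - 3 = 2.
Product = 3 * 2 = 6.

6


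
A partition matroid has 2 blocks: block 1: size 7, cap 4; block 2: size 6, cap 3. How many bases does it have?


A basis picks exactly ci elements from block i.
Number of bases = product of C(|Si|, ci).
= C(7,4) * C(6,3)
= 35 * 20
= 700.

700
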